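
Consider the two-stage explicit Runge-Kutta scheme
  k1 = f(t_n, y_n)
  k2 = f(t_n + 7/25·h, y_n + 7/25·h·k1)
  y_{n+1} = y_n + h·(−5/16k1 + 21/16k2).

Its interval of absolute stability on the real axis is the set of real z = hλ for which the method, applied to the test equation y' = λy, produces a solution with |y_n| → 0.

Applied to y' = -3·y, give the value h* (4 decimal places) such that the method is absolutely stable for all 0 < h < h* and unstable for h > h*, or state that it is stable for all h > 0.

Test eqn y'=λy, z=hλ:
  k1=λy_n ⇒ h·k1=z·y_n;  k2=λ(1+7/25z)y_n ⇒ h·k2=z(1+7/25z)y_n
  y_{n+1}/y_n = 1 − 5/16z + 21/16z(1+7/25z) = 1 + z + 147/400z²
  R(z) = 1 + z + 147/400z².

Solve |R(x)|<1 on ℝ⁻.
x=-0.45: |R|=0.6244
R=1: x+147/400x²=0 ⇒ x=−400/147=-2.7211; min R=1−1/(4·147/400)=0.3197>−1
Confirm numerically:
  x=-2.689: |R|=0.96829 <1
  x=-2.353: |R|=0.68170 <1
  x=-1.354: |R|=0.31974 <1
  x=-3.100: |R|=1.43168 >1
  x=-2.816: |R|=1.09822 >1
Stable set (-2.7211, 0).

(-2.7211,0); λ=-3 ⇒ h* = (400/147)/3 = 0.9070.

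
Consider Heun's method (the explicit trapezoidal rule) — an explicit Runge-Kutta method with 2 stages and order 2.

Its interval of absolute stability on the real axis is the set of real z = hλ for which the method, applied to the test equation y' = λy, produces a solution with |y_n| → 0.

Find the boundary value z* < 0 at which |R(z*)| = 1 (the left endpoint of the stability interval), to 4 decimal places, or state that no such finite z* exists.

On y'=λy, z=hλ:
  order 2, 2-stage ⇒ R(z)=1+z+z^2/2
  (e.g. R(-0.87)=0.50845, |R|=0.50845)

Solve |R(x)|<1 on ℝ⁻.
x=-0.87: |R|=0.5085
|R(-2.19)|=1.2080 |R(-1.79)|=0.8121 |R(-1.29)|=0.5421
Bisect:
  x_lo=-2.4037 |R|=1.4852  x_hi=-0.2450 |R|=0.7850
  mid=-1.32437 |R|=0.55261 →hi
  mid=-1.86404 |R|=0.87328 →hi
  mid=-2.13387 |R|=1.14283 →lo
  mid=-1.99895 |R|=0.99895 →hi
  mid=-2.06641 |R|=1.06861 →lo
  mid=-2.03268 |R|=1.03321 →lo
  mid=-2.01582 |R|=1.01594 →lo
  mid=-2.00738 |R|=1.00741 →lo
  mid=-2.00317 |R|=1.00317 →lo
  mid=-2.00106 |R|=1.00106 →lo
  ...
  [-2.00001,-1.99987] ⇒ x*=-2.0000
So |R|<1 on (-2.0000, 0).

z* = -2.0000.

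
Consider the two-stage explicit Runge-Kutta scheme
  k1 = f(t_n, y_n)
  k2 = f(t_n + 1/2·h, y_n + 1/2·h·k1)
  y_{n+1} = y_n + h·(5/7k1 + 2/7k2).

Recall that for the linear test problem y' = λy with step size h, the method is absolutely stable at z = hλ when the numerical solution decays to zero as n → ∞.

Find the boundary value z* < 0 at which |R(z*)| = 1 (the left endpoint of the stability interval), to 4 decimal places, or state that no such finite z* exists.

z* = -7.0000.

Set f=λy, z=hλ:
  k1=λy_n ⇒ h·k1=z·y_n;  k2=λ(1+1/2z)y_n ⇒ h·k2=z(1+1/2z)y_n
  y_{n+1}/y_n = 1 + 5/7z + 2/7z(1+1/2z) = 1 + z + 1/7z²
  Hence R(z) = 1 + z + 1/7z².

Solve |R(x)|<1 on ℝ⁻.
x=-1.25: |R|=0.0268
R=1: x+1/7x²=0 ⇒ x=−7=-7.0000; min R=1−1/(4·1/7)=-0.7500>−1
Confirm numerically:
  x=-6.642: |R|=0.66031 <1
  x=-4.846: |R|=0.49118 <1
  x=-3.946: |R|=0.72158 <1
  x=-2.883: |R|=0.69562 <1
  x=-7.160: |R|=1.16366 >1
  x=-7.106: |R|=1.10761 >1
So |R|<1 on (-7.0000, 0).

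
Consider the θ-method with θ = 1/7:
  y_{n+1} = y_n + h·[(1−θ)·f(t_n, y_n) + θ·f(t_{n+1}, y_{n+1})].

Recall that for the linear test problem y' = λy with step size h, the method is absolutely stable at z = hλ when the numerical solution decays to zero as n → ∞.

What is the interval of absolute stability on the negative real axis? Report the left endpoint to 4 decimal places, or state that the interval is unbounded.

(-2.8000, 0).

Set f=λy, z=hλ:
  y_{n+1} = y_n + z·[6/7·y_n + 1/7·y_{n+1}] ⇒ (1 − 1/7z)y_{n+1} = (1 + 6/7z)y_n
  R(z) = (1 + 6/7z)/(1 − 1/7z).

Find x<0 with |R(x)|<1.
x=-0.87: |R|=0.2262
R=−1: 1+6/7x = −1+1/7x ⇒ -5/7x=2 ⇒ x=2/(-5/7)=-2.8000
Confirm numerically:
  x=-2.654: |R|=0.92438 <1
  x=-2.425: |R|=0.80106 <1
  x=-1.901: |R|=0.49500 <1
  x=-1.209: |R|=0.03094 <1
  x=-2.969: |R|=1.08476 >1
  x=-2.957: |R|=1.07884 >1
  x=-2.946: |R|=1.07340 >1
Interval (-2.8000, 0).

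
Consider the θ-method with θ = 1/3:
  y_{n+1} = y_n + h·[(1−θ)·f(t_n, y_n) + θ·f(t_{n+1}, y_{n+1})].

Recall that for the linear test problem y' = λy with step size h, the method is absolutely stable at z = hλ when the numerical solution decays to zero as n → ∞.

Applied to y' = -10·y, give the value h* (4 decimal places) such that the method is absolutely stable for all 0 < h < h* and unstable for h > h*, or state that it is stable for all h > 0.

On y'=λy, z=hλ:
  y_{n+1} = y_n + z·[2/3·y_n + 1/3·y_{n+1}] ⇒ (1 − 1/3z)y_{n+1} = (1 + 2/3z)y_n
  so R(z) = (1 + 2/3z)/(1 − 1/3z).

Need |R(x)|<1, x<0.
x=-1.33: |R|=0.0785
R=−1: 1+2/3x = −1+1/3x ⇒ -1/3x=2 ⇒ x=2/(-1/3)=-6.0000
Confirm numerically:
  x=-5.062: |R|=0.88365 <1
  x=-4.570: |R|=0.81110 <1
  x=-2.922: |R|=0.48024 <1
  x=-2.597: |R|=0.39200 <1
  x=-6.108: |R|=1.01186 >1
  x=-6.029: |R|=1.00321 >1
Interval (-6.0000, 0).

(-6.0000,0); λ=-10 ⇒ h* = (6)/10 = 0.6000.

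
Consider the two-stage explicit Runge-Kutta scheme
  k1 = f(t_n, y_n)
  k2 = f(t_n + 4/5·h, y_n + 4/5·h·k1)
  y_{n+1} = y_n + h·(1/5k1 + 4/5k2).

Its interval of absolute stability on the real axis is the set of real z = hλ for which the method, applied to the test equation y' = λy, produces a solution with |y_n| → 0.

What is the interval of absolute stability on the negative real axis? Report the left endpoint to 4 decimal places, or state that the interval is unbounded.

(-1.5625, 0).

With y'=λy (z=hλ):
  k1=λy_n ⇒ h·k1=z·y_n;  k2=λ(1+4/5z)y_n ⇒ h·k2=z(1+4/5z)y_n
  y_{n+1}/y_n = 1 + 1/5z + 4/5z(1+4/5z) = 1 + z + 16/25z²
  ⇒ R(z) = 1 + z + 16/25z².

Need |R(x)|<1, x<0.
x=-0.31: |R|=0.7515
R=1: x+16/25x²=0 ⇒ x=−25/16=-1.5625; min R=1−1/(4·16/25)=0.6094>−1
Confirm numerically:
  x=-1.461: |R|=0.90509 <1
  x=-1.428: |R|=0.87708 <1
  x=-0.784: |R|=0.60938 <1
  x=-2.136: |R|=1.78400 >1
  x=-1.995: |R|=1.55222 >1
Stable set (-1.5625, 0).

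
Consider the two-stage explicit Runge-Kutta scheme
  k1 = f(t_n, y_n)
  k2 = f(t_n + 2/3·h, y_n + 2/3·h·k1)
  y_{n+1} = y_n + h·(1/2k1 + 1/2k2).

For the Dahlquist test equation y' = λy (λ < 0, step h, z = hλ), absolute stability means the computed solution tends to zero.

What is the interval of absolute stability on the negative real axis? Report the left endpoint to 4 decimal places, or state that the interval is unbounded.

On y'=λy, z=hλ:
  k1=λy_n ⇒ h·k1=z·y_n;  k2=λ(1+2/3z)y_n ⇒ h·k2=z(1+2/3z)y_n
  y_{n+1}/y_n = 1 + 1/2z + 1/2z(1+2/3z) = 1 + z + 1/3z²
  so R(z) = 1 + z + 1/3z².

Solve |R(x)|<1 on ℝ⁻.
x=-0.32: |R|=0.7141
R=1: x+1/3x²=0 ⇒ x=−3=-3.0000; min R=1−1/(4·1/3)=0.2500>−1
Confirm numerically:
  x=-2.922: |R|=0.92403 <1
  x=-2.585: |R|=0.64241 <1
  x=-2.512: |R|=0.59138 <1
  x=-3.168: |R|=1.17741 >1
  x=-3.085: |R|=1.08741 >1
Interval (-3.0000, 0).

z∈(-3.0000,0).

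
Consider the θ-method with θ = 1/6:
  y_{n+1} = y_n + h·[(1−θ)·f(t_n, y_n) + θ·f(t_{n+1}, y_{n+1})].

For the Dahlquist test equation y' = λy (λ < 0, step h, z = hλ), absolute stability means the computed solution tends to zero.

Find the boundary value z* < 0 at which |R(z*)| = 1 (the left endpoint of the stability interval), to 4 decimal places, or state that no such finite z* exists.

With y'=λy (z=hλ):
  y_{n+1} = y_n + z·[5/6·y_n + 1/6·y_{n+1}] ⇒ (1 − 1/6z)y_{n+1} = (1 + 5/6z)y_n
  so R(z) = (1 + 5/6z)/(1 − 1/6z).

Boundary: |R(x)|=1, x<0.
x=-0.57: |R|=0.4795
R=−1: 1+5/6x = −1+1/6x ⇒ -2/3x=2 ⇒ x=2/(-2/3)=-3.0000
Confirm numerically:
  x=-2.921: |R|=0.96458 <1
  x=-2.224: |R|=0.62257 <1
  x=-2.105: |R|=0.55830 <1
  x=-1.792: |R|=0.37988 <1
  x=-3.527: |R|=1.22127 >1
  x=-3.179: |R|=1.07800 >1
  x=-3.172: |R|=1.07501 >1
So |R|<1 on (-3.0000, 0).

z* = -3.0000.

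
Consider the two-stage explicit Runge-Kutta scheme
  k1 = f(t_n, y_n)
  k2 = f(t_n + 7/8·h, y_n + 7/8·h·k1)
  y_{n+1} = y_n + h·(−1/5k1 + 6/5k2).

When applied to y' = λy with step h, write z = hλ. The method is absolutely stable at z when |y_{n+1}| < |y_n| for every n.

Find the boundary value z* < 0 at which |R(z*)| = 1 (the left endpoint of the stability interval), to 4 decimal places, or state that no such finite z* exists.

left endpoint -0.9524.

With y'=λy (z=hλ):
  k1=λy_n ⇒ h·k1=z·y_n;  k2=λ(1+7/8z)y_n ⇒ h·k2=z(1+7/8z)y_n
  y_{n+1}/y_n = 1 − 1/5z + 6/5z(1+7/8z) = 1 + z + 21/20z²
  Hence R(z) = 1 + z + 21/20z².

Need |R(x)|<1, x<0.
x=-0.48: |R|=0.7619
R=1: x+21/20x²=0 ⇒ x=−20/21=-0.9524; min R=1−1/(4·21/20)=0.7619>−1
Confirm numerically:
  x=-0.753: |R|=0.84236 <1
  x=-0.491: |R|=0.76214 <1
  x=-0.489: |R|=0.76208 <1
  x=-1.328: |R|=1.52376 >1
  x=-1.290: |R|=1.45731 >1
So |R|<1 on (-0.9524, 0).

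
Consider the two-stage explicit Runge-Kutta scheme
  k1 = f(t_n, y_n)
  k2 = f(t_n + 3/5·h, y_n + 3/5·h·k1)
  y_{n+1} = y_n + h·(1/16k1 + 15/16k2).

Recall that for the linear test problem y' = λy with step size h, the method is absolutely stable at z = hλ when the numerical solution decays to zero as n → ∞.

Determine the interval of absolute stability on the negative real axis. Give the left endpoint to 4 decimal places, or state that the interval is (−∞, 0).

z∈(-1.7778,0).

Set f=λy, z=hλ:
  k1=λy_n ⇒ h·k1=z·y_n;  k2=λ(1+3/5z)y_n ⇒ h·k2=z(1+3/5z)y_n
  y_{n+1}/y_n = 1 + 1/16z + 15/16z(1+3/5z) = 1 + z + 9/16z²
  ⇒ R(z) = 1 + z + 9/16z².

Need |R(x)|<1, x<0.
x=-0.63: |R|=0.5933
R=1: x+9/16x²=0 ⇒ x=−16/9=-1.7778; min R=1−1/(4·9/16)=0.5556>−1
Confirm numerically:
  x=-1.422: |R|=0.71542 <1
  x=-1.380: |R|=0.69122 <1
  x=-1.145: |R|=0.59245 <1
  x=-2.371: |R|=1.79117 >1
  x=-2.014: |R|=1.26761 >1
  x=-1.803: |R|=1.02558 >1
So |R|<1 on (-1.7778, 0).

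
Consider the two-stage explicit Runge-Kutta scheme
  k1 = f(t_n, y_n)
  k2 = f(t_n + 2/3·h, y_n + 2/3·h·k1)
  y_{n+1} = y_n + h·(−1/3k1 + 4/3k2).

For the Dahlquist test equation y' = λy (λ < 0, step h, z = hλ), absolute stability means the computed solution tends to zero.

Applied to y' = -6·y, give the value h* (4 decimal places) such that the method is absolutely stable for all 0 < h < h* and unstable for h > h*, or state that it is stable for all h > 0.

With y'=λy (z=hλ):
  k1=λy_n ⇒ h·k1=z·y_n;  k2=λ(1+2/3z)y_n ⇒ h·k2=z(1+2/3z)y_n
  y_{n+1}/y_n = 1 − 1/3z + 4/3z(1+2/3z) = 1 + z + 8/9z²
  so R(z) = 1 + z + 8/9z².

Boundary: |R(x)|=1, x<0.
x=-1.43: |R|=1.3877
R=1: x+8/9x²=0 ⇒ x=−9/8=-1.1250; min R=1−1/(4·8/9)=0.7188>−1
Confirm numerically:
  x=-1.018: |R|=0.90318 <1
  x=-1.013: |R|=0.89915 <1
  x=-0.791: |R|=0.76516 <1
  x=-0.483: |R|=0.72437 <1
  x=-1.515: |R|=1.52520 >1
  x=-1.319: |R|=1.22745 >1
  x=-1.200: |R|=1.08000 >1
So |R|<1 on (-1.1250, 0).

(-1.1250,0); λ=-6 ⇒ h* = (9/8)/6 = 0.1875.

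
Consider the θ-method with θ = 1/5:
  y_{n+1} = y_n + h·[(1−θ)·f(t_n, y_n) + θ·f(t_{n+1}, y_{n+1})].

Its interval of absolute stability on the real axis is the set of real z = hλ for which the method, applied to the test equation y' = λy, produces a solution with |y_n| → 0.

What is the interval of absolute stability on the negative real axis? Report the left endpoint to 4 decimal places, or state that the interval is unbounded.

(-3.3333, 0).

Test eqn y'=λy, z=hλ:
  y_{n+1} = y_n + z·[4/5·y_n + 1/5·y_{n+1}] ⇒ (1 − 1/5z)y_{n+1} = (1 + 4/5z)y_n
  R(z) = (1 + 4/5z)/(1 − 1/5z).

Solve |R(x)|<1 on ℝ⁻.
x=-1.35: |R|=0.0630
R=−1: 1+4/5x = −1+1/5x ⇒ -3/5x=2 ⇒ x=2/(-3/5)=-3.3333
Confirm numerically:
  x=-3.215: |R|=0.95679 <1
  x=-1.968: |R|=0.41217 <1
  x=-1.920: |R|=0.38728 <1
  x=-1.429: |R|=0.11137 <1
  x=-3.863: |R|=1.17928 >1
  x=-3.427: |R|=1.03335 >1
  x=-3.407: |R|=1.02629 >1
Interval (-3.3333, 0).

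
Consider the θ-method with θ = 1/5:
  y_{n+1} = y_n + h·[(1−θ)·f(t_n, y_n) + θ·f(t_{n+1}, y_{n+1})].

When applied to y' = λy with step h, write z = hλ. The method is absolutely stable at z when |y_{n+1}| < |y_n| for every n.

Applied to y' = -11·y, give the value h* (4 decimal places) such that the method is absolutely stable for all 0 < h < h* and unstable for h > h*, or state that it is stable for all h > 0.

Set f=λy, z=hλ:
  y_{n+1} = y_n + z·[4/5·y_n + 1/5·y_{n+1}] ⇒ (1 − 1/5z)y_{n+1} = (1 + 4/5z)y_n
  R(z) = (1 + 4/5z)/(1 − 1/5z).

Solve |R(x)|<1 on ℝ⁻.
x=-1.13: |R|=0.0783
R=−1: 1+4/5x = −1+1/5x ⇒ -3/5x=2 ⇒ x=2/(-3/5)=-3.3333
Confirm numerically:
  x=-2.686: |R|=0.74733 <1
  x=-2.093: |R|=0.47540 <1
  x=-1.817: |R|=0.33270 <1
  x=-3.395: |R|=1.02204 >1
  x=-3.366: |R|=1.01171 >1
Interval (-3.3333, 0).

(-3.3333,0); λ=-11 ⇒ h* = (10/3)/11 = 0.3030.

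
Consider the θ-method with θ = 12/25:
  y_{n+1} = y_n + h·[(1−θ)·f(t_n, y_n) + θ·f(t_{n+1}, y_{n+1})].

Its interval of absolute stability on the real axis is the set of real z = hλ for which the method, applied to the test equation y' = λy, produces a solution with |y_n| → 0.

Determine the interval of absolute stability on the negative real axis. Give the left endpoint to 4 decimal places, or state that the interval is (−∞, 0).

On y'=λy, z=hλ:
  y_{n+1} = y_n + z·[13/25·y_n + 12/25·y_{n+1}] ⇒ (1 − 12/25z)y_{n+1} = (1 + 13/25z)y_n
  ⇒ R(z) = (1 + 13/25z)/(1 − 12/25z).

Solve |R(x)|<1 on ℝ⁻.
x=-0.57: |R|=0.5524
R=−1: 1+13/25x = −1+12/25x ⇒ -1/25x=2 ⇒ x=2/(-1/25)=-50.0000
Confirm numerically:
  x=-49.739: |R|=0.99958 <1
  x=-29.352: |R|=0.94526 <1
  x=-23.754: |R|=0.91535 <1
  x=-20.884: |R|=0.89436 <1
  x=-50.565: |R|=1.00089 >1
  x=-50.309: |R|=1.00049 >1
So |R|<1 on (-50.0000, 0).

z∈(-50.0000,0).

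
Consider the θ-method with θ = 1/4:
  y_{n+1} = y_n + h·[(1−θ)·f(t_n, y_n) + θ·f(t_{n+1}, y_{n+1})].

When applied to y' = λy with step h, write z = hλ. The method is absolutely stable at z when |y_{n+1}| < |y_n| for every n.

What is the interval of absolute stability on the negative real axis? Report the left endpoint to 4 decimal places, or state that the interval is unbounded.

Set f=λy, z=hλ:
  y_{n+1} = y_n + z·[3/4·y_n + 1/4·y_{n+1}] ⇒ (1 − 1/4z)y_{n+1} = (1 + 3/4z)y_n
  Hence R(z) = (1 + 3/4z)/(1 − 1/4z).

Boundary: |R(x)|=1, x<0.
x=-1.76: |R|=0.2222
R=−1: 1+3/4x = −1+1/4x ⇒ -1/2x=2 ⇒ x=2/(-1/2)=-4.0000
Confirm numerically:
  x=-3.833: |R|=0.95736 <1
  x=-3.352: |R|=0.82372 <1
  x=-2.851: |R|=0.66457 <1
  x=-2.424: |R|=0.50934 <1
  x=-4.220: |R|=1.05353 >1
  x=-4.045: |R|=1.01119 >1
Interval (-4.0000, 0).

z∈(-4.0000,0).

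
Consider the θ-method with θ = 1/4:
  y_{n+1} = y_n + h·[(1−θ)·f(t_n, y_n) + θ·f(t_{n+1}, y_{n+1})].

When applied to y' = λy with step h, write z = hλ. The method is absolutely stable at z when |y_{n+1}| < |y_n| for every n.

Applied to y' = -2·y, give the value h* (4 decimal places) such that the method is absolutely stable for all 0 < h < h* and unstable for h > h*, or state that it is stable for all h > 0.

Test eqn y'=λy, z=hλ:
  y_{n+1} = y_n + z·[3/4·y_n + 1/4·y_{n+1}] ⇒ (1 − 1/4z)y_{n+1} = (1 + 3/4z)y_n
  R(z) = (1 + 3/4z)/(1 − 1/4z).

Boundary: |R(x)|=1, x<0.
x=-0.71: |R|=0.3970
R=−1: 1+3/4x = −1+1/4x ⇒ -1/2x=2 ⇒ x=2/(-1/2)=-4.0000
Confirm numerically:
  x=-3.883: |R|=0.97032 <1
  x=-3.860: |R|=0.96438 <1
  x=-2.793: |R|=0.64463 <1
  x=-1.990: |R|=0.32888 <1
  x=-4.303: |R|=1.07299 >1
  x=-4.162: |R|=1.03970 >1
So |R|<1 on (-4.0000, 0).

(-4.0000,0); λ=-2 ⇒ h* = (4)/2 = 2.0000.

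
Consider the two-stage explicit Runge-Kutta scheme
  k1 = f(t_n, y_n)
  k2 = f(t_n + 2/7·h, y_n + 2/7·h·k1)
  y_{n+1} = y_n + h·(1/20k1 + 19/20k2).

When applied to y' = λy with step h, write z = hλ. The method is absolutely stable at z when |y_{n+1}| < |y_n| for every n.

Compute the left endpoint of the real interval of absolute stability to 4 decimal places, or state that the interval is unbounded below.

z* = -3.6842.

With y'=λy (z=hλ):
  k1=λy_n ⇒ h·k1=z·y_n;  k2=λ(1+2/7z)y_n ⇒ h·k2=z(1+2/7z)y_n
  y_{n+1}/y_n = 1 + 1/20z + 19/20z(1+2/7z) = 1 + z + 19/70z²
  Hence R(z) = 1 + z + 19/70z².

Find x<0 with |R(x)|<1.
x=-1.12: |R|=0.2205
R=1: x+19/70x²=0 ⇒ x=−70/19=-3.6842; min R=1−1/(4·19/70)=0.0789>−1
Confirm numerically:
  x=-2.728: |R|=0.29197 <1
  x=-2.307: |R|=0.13761 <1
  x=-1.547: |R|=0.10259 <1
  x=-4.266: |R|=1.67366 >1
  x=-4.255: |R|=1.65922 >1
  x=-3.776: |R|=1.09408 >1
Stable set (-3.6842, 0).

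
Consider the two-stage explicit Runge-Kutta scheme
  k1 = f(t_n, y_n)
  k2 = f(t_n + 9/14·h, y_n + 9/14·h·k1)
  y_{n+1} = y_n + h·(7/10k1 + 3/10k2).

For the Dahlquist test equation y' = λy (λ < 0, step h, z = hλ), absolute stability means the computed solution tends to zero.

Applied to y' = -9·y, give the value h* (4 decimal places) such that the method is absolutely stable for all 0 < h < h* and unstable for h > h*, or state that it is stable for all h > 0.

(-5.1852,0); λ=-9 ⇒ h* = (140/27)/9 = 0.5761.

Test eqn y'=λy, z=hλ:
  k1=λy_n ⇒ h·k1=z·y_n;  k2=λ(1+9/14z)y_n ⇒ h·k2=z(1+9/14z)y_n
  y_{n+1}/y_n = 1 + 7/10z + 3/10z(1+9/14z) = 1 + z + 27/140z²
  R(z) = 1 + z + 27/140z².

Boundary: |R(x)|=1, x<0.
x=-1.77: |R|=0.1658
R=1: x+27/140x²=0 ⇒ x=−140/27=-5.1852; min R=1−1/(4·27/140)=-0.2963>−1
Confirm numerically:
  x=-4.028: |R|=0.10107 <1
  x=-3.960: |R|=0.06431 <1
  x=-2.204: |R|=0.26717 <1
  x=-5.727: |R|=1.59843 >1
  x=-5.428: |R|=1.25419 >1
  x=-5.324: |R|=1.14253 >1
Interval (-5.1852, 0).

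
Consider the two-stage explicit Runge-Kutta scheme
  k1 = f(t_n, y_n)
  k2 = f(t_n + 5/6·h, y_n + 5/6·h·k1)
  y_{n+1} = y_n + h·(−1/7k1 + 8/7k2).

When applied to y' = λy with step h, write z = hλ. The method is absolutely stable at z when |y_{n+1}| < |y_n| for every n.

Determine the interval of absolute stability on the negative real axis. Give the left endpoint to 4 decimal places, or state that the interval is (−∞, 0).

z∈(-1.0500,0).

With y'=λy (z=hλ):
  k1=λy_n ⇒ h·k1=z·y_n;  k2=λ(1+5/6z)y_n ⇒ h·k2=z(1+5/6z)y_n
  y_{n+1}/y_n = 1 − 1/7z + 8/7z(1+5/6z) = 1 + z + 20/21z²
  R(z) = 1 + z + 20/21z².

Need |R(x)|<1, x<0.
x=-1.39: |R|=1.4501
R=1: x+20/21x²=0 ⇒ x=−21/20=-1.0500; min R=1−1/(4·20/21)=0.7375>−1
Confirm numerically:
  x=-0.670: |R|=0.75752 <1
  x=-0.656: |R|=0.75384 <1
  x=-0.554: |R|=0.73830 <1
  x=-0.479: |R|=0.73952 <1
  x=-1.114: |R|=1.06790 >1
  x=-1.095: |R|=1.04693 >1
Interval (-1.0500, 0).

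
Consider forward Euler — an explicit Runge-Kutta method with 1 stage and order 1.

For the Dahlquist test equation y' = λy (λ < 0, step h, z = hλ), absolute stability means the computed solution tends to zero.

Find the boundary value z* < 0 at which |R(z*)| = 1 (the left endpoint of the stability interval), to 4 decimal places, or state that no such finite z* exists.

z* = -2.0000.

Test eqn y'=λy, z=hλ:
  order 1, 1-stage ⇒ R(z)=1+z
  (e.g. R(-1.47)=-0.47000, |R|=0.47000)

Solve |R(x)|<1 on ℝ⁻.
x=-1.47: |R|=0.4700
|R(-1.06)|=0.0600 |R(-0.96)|=0.0400 |R(-0.85)|=0.1500
Bisect:
  x_lo=-2.3270 |R|=1.3270  x_hi=-0.3515 |R|=0.6485
  mid=-1.33922 |R|=0.33922 →hi
  mid=-1.83310 |R|=0.83310 →hi
  mid=-2.08004 |R|=1.08004 →lo
  mid=-1.95657 |R|=0.95657 →hi
  mid=-2.01831 |R|=1.01831 →lo
  mid=-1.98744 |R|=0.98744 →hi
  mid=-2.00287 |R|=1.00287 →lo
  ...
  [-2.00010,-1.99998] ⇒ x*=-2.0000
Stable set (-2.0000, 0).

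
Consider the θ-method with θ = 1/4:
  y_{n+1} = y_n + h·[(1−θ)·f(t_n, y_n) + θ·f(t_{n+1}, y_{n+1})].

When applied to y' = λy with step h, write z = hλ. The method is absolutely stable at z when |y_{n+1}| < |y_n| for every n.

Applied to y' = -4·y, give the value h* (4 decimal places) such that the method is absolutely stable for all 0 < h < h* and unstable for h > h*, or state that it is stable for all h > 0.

On y'=λy, z=hλ:
  y_{n+1} = y_n + z·[3/4·y_n + 1/4·y_{n+1}] ⇒ (1 − 1/4z)y_{n+1} = (1 + 3/4z)y_n
  ⇒ R(z) = (1 + 3/4z)/(1 − 1/4z).

Boundary: |R(x)|=1, x<0.
x=-0.89: |R|=0.2720
R=−1: 1+3/4x = −1+1/4x ⇒ -1/2x=2 ⇒ x=2/(-1/2)=-4.0000
Confirm numerically:
  x=-3.363: |R|=0.82697 <1
  x=-2.410: |R|=0.50390 <1
  x=-2.085: |R|=0.37058 <1
  x=-2.060: |R|=0.35974 <1
  x=-4.464: |R|=1.10964 >1
  x=-4.337: |R|=1.08084 >1
Interval (-4.0000, 0).

(-4.0000,0); λ=-4 ⇒ h* = (4)/4 = 1.0000.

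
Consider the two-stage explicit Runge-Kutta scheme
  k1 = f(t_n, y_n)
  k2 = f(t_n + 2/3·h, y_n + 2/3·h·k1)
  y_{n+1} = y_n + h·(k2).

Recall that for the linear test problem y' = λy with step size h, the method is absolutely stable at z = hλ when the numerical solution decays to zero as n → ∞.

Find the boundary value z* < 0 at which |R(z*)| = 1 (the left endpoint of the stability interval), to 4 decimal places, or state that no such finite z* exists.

z* = -1.5000.

With y'=λy (z=hλ):
  k1=λy_n ⇒ h·k1=z·y_n;  k2=λ(1+2/3z)y_n ⇒ h·k2=z(1+2/3z)y_n
  y_{n+1}/y_n = 1 + z(1+2/3z) = 1 + z + 2/3z²
  R(z) = 1 + z + 2/3z².

Solve |R(x)|<1 on ℝ⁻.
x=-0.46: |R|=0.6811
R=1: x+2/3x²=0 ⇒ x=−3/2=-1.5000; min R=1−1/(4·2/3)=0.6250>−1
Confirm numerically:
  x=-1.433: |R|=0.93599 <1
  x=-0.752: |R|=0.62500 <1
  x=-0.661: |R|=0.63028 <1
  x=-1.851: |R|=1.43313 >1
  x=-1.576: |R|=1.07985 >1
Interval (-1.5000, 0).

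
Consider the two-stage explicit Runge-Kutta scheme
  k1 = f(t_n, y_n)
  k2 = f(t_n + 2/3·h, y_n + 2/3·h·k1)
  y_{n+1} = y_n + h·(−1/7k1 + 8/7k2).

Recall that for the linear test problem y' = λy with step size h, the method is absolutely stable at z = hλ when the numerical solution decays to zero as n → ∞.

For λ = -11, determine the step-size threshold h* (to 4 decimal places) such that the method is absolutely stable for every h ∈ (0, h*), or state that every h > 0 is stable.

Set f=λy, z=hλ:
  k1=λy_n ⇒ h·k1=z·y_n;  k2=λ(1+2/3z)y_n ⇒ h·k2=z(1+2/3z)y_n
  y_{n+1}/y_n = 1 − 1/7z + 8/7z(1+2/3z) = 1 + z + 16/21z²
  so R(z) = 1 + z + 16/21z².

Solve |R(x)|<1 on ℝ⁻.
x=-0.55: |R|=0.6805
R=1: x+16/21x²=0 ⇒ x=−21/16=-1.3125; min R=1−1/(4·16/21)=0.6719>−1
Confirm numerically:
  x=-1.009: |R|=0.76668 <1
  x=-0.874: |R|=0.70800 <1
  x=-0.862: |R|=0.70413 <1
  x=-1.866: |R|=1.78692 >1
  x=-1.373: |R|=1.06329 >1
Interval (-1.3125, 0).

(-1.3125,0); λ=-11 ⇒ h* = (21/16)/11 = 0.1193.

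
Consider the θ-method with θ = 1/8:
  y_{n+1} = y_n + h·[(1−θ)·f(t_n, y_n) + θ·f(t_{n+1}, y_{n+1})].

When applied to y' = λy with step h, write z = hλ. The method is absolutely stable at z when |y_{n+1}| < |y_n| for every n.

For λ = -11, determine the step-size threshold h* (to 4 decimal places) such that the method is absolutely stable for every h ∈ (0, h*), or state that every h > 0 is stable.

(-2.6667,0); λ=-11 ⇒ h* = (8/3)/11 = 0.2424.

Set f=λy, z=hλ:
  y_{n+1} = y_n + z·[7/8·y_n + 1/8·y_{n+1}] ⇒ (1 − 1/8z)y_{n+1} = (1 + 7/8z)y_n
  Hence R(z) = (1 + 7/8z)/(1 − 1/8z).

Solve |R(x)|<1 on ℝ⁻.
x=-1.2: |R|=0.0435
R=−1: 1+7/8x = −1+1/8x ⇒ -3/4x=2 ⇒ x=2/(-3/4)=-2.6667
Confirm numerically:
  x=-2.053: |R|=0.63374 <1
  x=-1.510: |R|=0.27024 <1
  x=-1.481: |R|=0.24966 <1
  x=-1.243: |R|=0.07584 <1
  x=-2.954: |R|=1.15739 >1
  x=-2.781: |R|=1.06363 >1
Interval (-2.6667, 0).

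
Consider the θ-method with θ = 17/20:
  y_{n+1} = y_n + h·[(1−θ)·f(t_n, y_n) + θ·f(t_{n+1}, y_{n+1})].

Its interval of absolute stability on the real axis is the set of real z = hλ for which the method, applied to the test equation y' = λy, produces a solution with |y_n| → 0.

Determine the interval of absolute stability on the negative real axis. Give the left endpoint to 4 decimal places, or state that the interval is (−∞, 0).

interval (−∞, 0).

Test eqn y'=λy, z=hλ:
  y_{n+1} = y_n + z·[3/20·y_n + 17/20·y_{n+1}] ⇒ (1 − 17/20z)y_{n+1} = (1 + 3/20z)y_n
  so R(z) = (1 + 3/20z)/(1 − 17/20z).

Need |R(x)|<1, x<0.
x=-1.56: |R|=0.3293
x=-2: |R|=0.2593
x=-10: |R|=0.0526
x=-100: |R|=0.1628
θ=17/20≥1/2 ⇒ |1+3/20x|<|1−17/20x| ∀x<0 ⇒ unbounded interval.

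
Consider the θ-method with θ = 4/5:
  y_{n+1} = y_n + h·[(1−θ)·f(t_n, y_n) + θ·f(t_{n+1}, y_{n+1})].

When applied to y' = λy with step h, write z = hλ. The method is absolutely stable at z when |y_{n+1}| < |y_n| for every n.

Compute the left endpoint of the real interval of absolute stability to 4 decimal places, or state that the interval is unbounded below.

Set f=λy, z=hλ:
  y_{n+1} = y_n + z·[1/5·y_n + 4/5·y_{n+1}] ⇒ (1 − 4/5z)y_{n+1} = (1 + 1/5z)y_n
  so R(z) = (1 + 1/5z)/(1 − 4/5z).

Solve |R(x)|<1 on ℝ⁻.
x=-0.57: |R|=0.6085
x=-2: |R|=0.2308
x=-10: |R|=0.1111
x=-100: |R|=0.2346
θ=4/5≥1/2 ⇒ |1+1/5x|<|1−4/5x| ∀x<0 ⇒ unbounded interval.

interval (−∞, 0).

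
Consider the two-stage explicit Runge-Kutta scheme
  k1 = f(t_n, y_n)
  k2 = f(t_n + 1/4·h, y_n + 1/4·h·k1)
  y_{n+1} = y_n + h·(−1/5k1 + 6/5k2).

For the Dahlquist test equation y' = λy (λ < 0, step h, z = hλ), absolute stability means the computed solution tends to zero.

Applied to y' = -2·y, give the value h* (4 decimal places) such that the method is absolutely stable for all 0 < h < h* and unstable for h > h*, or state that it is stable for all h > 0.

On y'=λy, z=hλ:
  k1=λy_n ⇒ h·k1=z·y_n;  k2=λ(1+1/4z)y_n ⇒ h·k2=z(1+1/4z)y_n
  y_{n+1}/y_n = 1 − 1/5z + 6/5z(1+1/4z) = 1 + z + 3/10z²
  Hence R(z) = 1 + z + 3/10z².

Solve |R(x)|<1 on ℝ⁻.
x=-0.81: |R|=0.3868
R=1: x+3/10x²=0 ⇒ x=−10/3=-3.3333; min R=1−1/(4·3/10)=0.1667>−1
Confirm numerically:
  x=-3.003: |R|=0.70240 <1
  x=-2.599: |R|=0.42744 <1
  x=-1.656: |R|=0.16670 <1
  x=-3.902: |R|=1.66568 >1
  x=-3.820: |R|=1.55772 >1
So |R|<1 on (-3.3333, 0).

(-3.3333,0); λ=-2 ⇒ h* = (10/3)/2 = 1.6667.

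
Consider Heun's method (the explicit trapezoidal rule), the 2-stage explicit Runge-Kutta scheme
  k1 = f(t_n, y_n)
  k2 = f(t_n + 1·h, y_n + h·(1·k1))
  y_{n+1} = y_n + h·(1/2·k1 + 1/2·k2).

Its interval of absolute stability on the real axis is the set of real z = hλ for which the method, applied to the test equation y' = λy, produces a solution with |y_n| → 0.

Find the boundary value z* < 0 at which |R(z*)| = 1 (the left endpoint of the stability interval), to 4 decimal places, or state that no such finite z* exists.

With y'=λy (z=hλ):
  order 2, 2-stage ⇒ R(z)=1+z+z^2/2
  (e.g. R(-0.56)=0.59680, |R|=0.59680)

Boundary: |R(x)|=1, x<0.
x=-0.56: |R|=0.5968
|R(-2.4)|=1.4800 |R(-2.18)|=1.1962 |R(-0.77)|=0.5264
Bisect:
  x_lo=-2.8819 |R|=2.2707  x_hi=-0.0561 |R|=0.9455
  mid=-1.46900 |R|=0.60998 →hi
  mid=-2.17544 |R|=1.19083 →lo
  mid=-1.82222 |R|=0.83802 →hi
  mid=-1.99883 |R|=0.99883 →hi
  mid=-2.08713 |R|=1.09093 →lo
  mid=-2.04298 |R|=1.04390 →lo
  mid=-2.02090 |R|=1.02112 →lo
  ...
  [-2.00003,-1.99986] ⇒ x*=-2.0000
Interval (-2.0000, 0).

z* = -2.0000.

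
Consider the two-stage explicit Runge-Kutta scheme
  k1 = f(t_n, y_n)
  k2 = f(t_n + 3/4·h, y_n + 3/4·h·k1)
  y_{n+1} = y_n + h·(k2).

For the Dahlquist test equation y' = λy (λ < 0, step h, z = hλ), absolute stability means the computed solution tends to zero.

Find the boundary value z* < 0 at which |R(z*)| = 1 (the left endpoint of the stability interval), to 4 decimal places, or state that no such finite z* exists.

z* = -1.3333.

Test eqn y'=λy, z=hλ:
  k1=λy_n ⇒ h·k1=z·y_n;  k2=λ(1+3/4z)y_n ⇒ h·k2=z(1+3/4z)y_n
  y_{n+1}/y_n = 1 + z(1+3/4z) = 1 + z + 3/4z²
  Hence R(z) = 1 + z + 3/4z².

Find x<0 with |R(x)|<1.
x=-0.67: |R|=0.6667
R=1: x+3/4x²=0 ⇒ x=−4/3=-1.3333; min R=1−1/(4·3/4)=0.6667>−1
Confirm numerically:
  x=-1.268: |R|=0.93787 <1
  x=-1.246: |R|=0.91839 <1
  x=-1.164: |R|=0.85217 <1
  x=-1.688: |R|=1.44901 >1
  x=-1.636: |R|=1.37137 >1
So |R|<1 on (-1.3333, 0).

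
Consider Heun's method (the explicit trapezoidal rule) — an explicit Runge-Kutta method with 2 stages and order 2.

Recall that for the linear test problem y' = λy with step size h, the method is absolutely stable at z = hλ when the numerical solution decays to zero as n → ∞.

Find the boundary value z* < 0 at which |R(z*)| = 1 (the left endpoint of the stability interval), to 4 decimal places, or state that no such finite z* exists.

z* = -2.0000.

Test eqn y'=λy, z=hλ:
  order 2, 2-stage ⇒ R(z)=1+z+z^2/2
  (e.g. R(-0.74)=0.53380, |R|=0.53380)

Need |R(x)|<1, x<0.
x=-0.74: |R|=0.5338
|R(-2.2)|=1.2200 |R(-1.63)|=0.6985 |R(-1.21)|=0.5221
Bisect:
  x_lo=-2.3547 |R|=1.4175  x_hi=-0.2852 |R|=0.7554
  mid=-1.31995 |R|=0.55118 →hi
  mid=-1.83730 |R|=0.85054 →hi
  mid=-2.09598 |R|=1.10058 →lo
  mid=-1.96664 |R|=0.96720 →hi
  mid=-2.03131 |R|=1.03180 →lo
  mid=-1.99897 |R|=0.99898 →hi
  mid=-2.01514 |R|=1.01526 →lo
  mid=-2.00706 |R|=1.00708 →lo
  ...
  [-2.00011,-1.99999] ⇒ x*=-2.0000
Stable set (-2.0000, 0).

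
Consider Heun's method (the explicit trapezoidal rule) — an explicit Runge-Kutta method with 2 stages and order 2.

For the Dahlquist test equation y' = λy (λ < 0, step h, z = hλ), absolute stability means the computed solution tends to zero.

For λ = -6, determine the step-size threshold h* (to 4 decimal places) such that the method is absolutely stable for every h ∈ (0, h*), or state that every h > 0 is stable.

Set f=λy, z=hλ:
  order 2, 2-stage ⇒ R(z)=1+z+z^2/2
  (e.g. R(-1.54)=0.64580, |R|=0.64580)

Find x<0 with |R(x)|<1.
x=-1.54: |R|=0.6458
|R(-1.74)|=0.7738 |R(-1.54)|=0.6458 |R(-1.37)|=0.5685
Bisect:
  x_lo=-2.5800 |R|=1.7481  x_hi=-0.2677 |R|=0.7681
  mid=-1.42382 |R|=0.58981 →hi
  mid=-2.00189 |R|=1.00189 →lo
  mid=-1.71285 |R|=0.75408 →hi
  mid=-1.85737 |R|=0.86754 →hi
  mid=-1.92963 |R|=0.93211 →hi
  mid=-1.96576 |R|=0.96634 →hi
  mid=-1.98382 |R|=0.98395 →hi
  mid=-1.99286 |R|=0.99288 →hi
  ...
  [-2.00005,-1.99991] ⇒ x*=-2.0000
Stable set (-2.0000, 0).

(-2.0000,0); λ=-6 ⇒ h* = 0.3333.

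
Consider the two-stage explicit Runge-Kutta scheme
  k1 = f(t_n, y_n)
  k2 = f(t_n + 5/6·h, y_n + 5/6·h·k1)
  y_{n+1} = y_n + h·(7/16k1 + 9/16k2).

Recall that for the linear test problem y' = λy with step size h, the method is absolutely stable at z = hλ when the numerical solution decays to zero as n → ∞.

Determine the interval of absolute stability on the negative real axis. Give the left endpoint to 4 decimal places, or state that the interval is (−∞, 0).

Test eqn y'=λy, z=hλ:
  k1=λy_n ⇒ h·k1=z·y_n;  k2=λ(1+5/6z)y_n ⇒ h·k2=z(1+5/6z)y_n
  y_{n+1}/y_n = 1 + 7/16z + 9/16z(1+5/6z) = 1 + z + 15/32z²
  Hence R(z) = 1 + z + 15/32z².

Solve |R(x)|<1 on ℝ⁻.
x=-1.25: |R|=0.4824
R=1: x+15/32x²=0 ⇒ x=−32/15=-2.1333; min R=1−1/(4·15/32)=0.4667>−1
Confirm numerically:
  x=-2.100: |R|=0.96719 <1
  x=-1.884: |R|=0.77981 <1
  x=-1.724: |R|=0.66921 <1
  x=-1.446: |R|=0.53412 <1
  x=-2.643: |R|=1.63143 >1
  x=-2.462: |R|=1.37930 >1
So |R|<1 on (-2.1333, 0).

(-2.1333, 0).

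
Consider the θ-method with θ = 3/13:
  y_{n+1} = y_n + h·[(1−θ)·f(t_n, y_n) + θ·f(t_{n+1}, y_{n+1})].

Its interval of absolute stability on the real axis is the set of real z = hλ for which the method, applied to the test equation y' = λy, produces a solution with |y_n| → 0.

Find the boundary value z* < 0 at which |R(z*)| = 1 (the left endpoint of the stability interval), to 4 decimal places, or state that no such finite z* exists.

On y'=λy, z=hλ:
  y_{n+1} = y_n + z·[10/13·y_n + 3/13·y_{n+1}] ⇒ (1 − 3/13z)y_{n+1} = (1 + 10/13z)y_n
  ⇒ R(z) = (1 + 10/13z)/(1 − 3/13z).

Need |R(x)|<1, x<0.
x=-0.55: |R|=0.5119
R=−1: 1+10/13x = −1+3/13x ⇒ -7/13x=2 ⇒ x=2/(-7/13)=-3.7143
Confirm numerically:
  x=-3.381: |R|=0.89919 <1
  x=-2.652: |R|=0.64516 <1
  x=-2.648: |R|=0.64362 <1
  x=-1.503: |R|=0.11594 <1
  x=-4.112: |R|=1.10988 >1
  x=-3.841: |R|=1.03617 >1
Stable set (-3.7143, 0).

left endpoint -3.7143.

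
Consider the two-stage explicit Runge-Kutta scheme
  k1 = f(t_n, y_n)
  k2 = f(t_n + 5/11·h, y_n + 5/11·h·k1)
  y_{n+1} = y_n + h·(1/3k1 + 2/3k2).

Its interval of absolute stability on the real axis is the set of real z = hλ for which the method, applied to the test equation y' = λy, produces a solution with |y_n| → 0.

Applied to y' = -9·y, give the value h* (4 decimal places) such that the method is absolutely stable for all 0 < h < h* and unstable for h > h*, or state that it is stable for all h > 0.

Set f=λy, z=hλ:
  k1=λy_n ⇒ h·k1=z·y_n;  k2=λ(1+5/11z)y_n ⇒ h·k2=z(1+5/11z)y_n
  y_{n+1}/y_n = 1 + 1/3z + 2/3z(1+5/11z) = 1 + z + 10/33z²
  so R(z) = 1 + z + 10/33z².

Solve |R(x)|<1 on ℝ⁻.
x=-0.58: |R|=0.5219
R=1: x+10/33x²=0 ⇒ x=−33/10=-3.3000; min R=1−1/(4·10/33)=0.1750>−1
Confirm numerically:
  x=-2.834: |R|=0.59980 <1
  x=-2.743: |R|=0.53701 <1
  x=-2.557: |R|=0.42429 <1
  x=-3.773: |R|=1.54080 >1
  x=-3.353: |R|=1.05385 >1
  x=-3.322: |R|=1.02215 >1
Interval (-3.3000, 0).

(-3.3000,0); λ=-9 ⇒ h* = (33/10)/9 = 0.3667.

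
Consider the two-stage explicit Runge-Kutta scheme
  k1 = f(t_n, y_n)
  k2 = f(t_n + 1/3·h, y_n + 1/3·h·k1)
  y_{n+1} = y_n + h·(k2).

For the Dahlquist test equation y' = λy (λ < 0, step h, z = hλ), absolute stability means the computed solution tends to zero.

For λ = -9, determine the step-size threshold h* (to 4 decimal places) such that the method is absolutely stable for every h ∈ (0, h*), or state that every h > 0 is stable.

On y'=λy, z=hλ:
  k1=λy_n ⇒ h·k1=z·y_n;  k2=λ(1+1/3z)y_n ⇒ h·k2=z(1+1/3z)y_n
  y_{n+1}/y_n = 1 + z(1+1/3z) = 1 + z + 1/3z²
  R(z) = 1 + z + 1/3z².

Solve |R(x)|<1 on ℝ⁻.
x=-0.79: |R|=0.4180
R=1: x+1/3x²=0 ⇒ x=−3=-3.0000; min R=1−1/(4·1/3)=0.2500>−1
Confirm numerically:
  x=-2.112: |R|=0.37485 <1
  x=-1.687: |R|=0.26166 <1
  x=-1.441: |R|=0.25116 <1
  x=-3.291: |R|=1.31923 >1
  x=-3.271: |R|=1.29548 >1
Stable set (-3.0000, 0).

(-3.0000,0); λ=-9 ⇒ h* = (3)/9 = 0.3333.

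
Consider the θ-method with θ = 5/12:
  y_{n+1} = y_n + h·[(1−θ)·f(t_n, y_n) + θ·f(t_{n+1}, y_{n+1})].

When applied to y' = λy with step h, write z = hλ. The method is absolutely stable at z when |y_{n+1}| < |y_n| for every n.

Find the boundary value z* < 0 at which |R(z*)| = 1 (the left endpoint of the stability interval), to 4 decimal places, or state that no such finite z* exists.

Test eqn y'=λy, z=hλ:
  y_{n+1} = y_n + z·[7/12·y_n + 5/12·y_{n+1}] ⇒ (1 − 5/12z)y_{n+1} = (1 + 7/12z)y_n
  ⇒ R(z) = (1 + 7/12z)/(1 − 5/12z).

Need |R(x)|<1, x<0.
x=-1.08: |R|=0.2552
R=−1: 1+7/12x = −1+5/12x ⇒ -1/6x=2 ⇒ x=2/(-1/6)=-12.0000
Confirm numerically:
  x=-10.292: |R|=0.94617 <1
  x=-8.902: |R|=0.89036 <1
  x=-6.679: |R|=0.76557 <1
  x=-5.420: |R|=0.66343 <1
  x=-12.391: |R|=1.01057 >1
  x=-12.197: |R|=1.00540 >1
  x=-12.089: |R|=1.00246 >1
So |R|<1 on (-12.0000, 0).

z* = -12.0000.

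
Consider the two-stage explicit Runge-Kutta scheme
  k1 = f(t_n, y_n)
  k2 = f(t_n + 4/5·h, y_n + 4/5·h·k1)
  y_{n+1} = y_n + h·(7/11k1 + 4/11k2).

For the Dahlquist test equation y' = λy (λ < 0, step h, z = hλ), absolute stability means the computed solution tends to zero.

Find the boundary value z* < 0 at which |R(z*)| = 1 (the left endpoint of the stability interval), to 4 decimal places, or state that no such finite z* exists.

left endpoint -3.4375.

Test eqn y'=λy, z=hλ:
  k1=λy_n ⇒ h·k1=z·y_n;  k2=λ(1+4/5z)y_n ⇒ h·k2=z(1+4/5z)y_n
  y_{n+1}/y_n = 1 + 7/11z + 4/11z(1+4/5z) = 1 + z + 16/55z²
  so R(z) = 1 + z + 16/55z².

Boundary: |R(x)|=1, x<0.
x=-1.05: |R|=0.2707
R=1: x+16/55x²=0 ⇒ x=−55/16=-3.4375; min R=1−1/(4·16/55)=0.1406>−1
Confirm numerically:
  x=-2.495: |R|=0.31592 <1
  x=-2.449: |R|=0.29576 <1
  x=-2.395: |R|=0.27366 <1
  x=-1.919: |R|=0.15229 <1
  x=-3.861: |R|=1.47568 >1
  x=-3.602: |R|=1.17237 >1
Interval (-3.4375, 0).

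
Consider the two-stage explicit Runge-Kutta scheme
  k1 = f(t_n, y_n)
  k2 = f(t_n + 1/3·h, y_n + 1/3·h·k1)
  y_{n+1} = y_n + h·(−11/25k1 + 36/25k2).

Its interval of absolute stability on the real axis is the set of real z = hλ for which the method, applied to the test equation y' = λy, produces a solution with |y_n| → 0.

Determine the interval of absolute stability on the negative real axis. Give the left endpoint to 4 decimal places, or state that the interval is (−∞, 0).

Set f=λy, z=hλ:
  k1=λy_n ⇒ h·k1=z·y_n;  k2=λ(1+1/3z)y_n ⇒ h·k2=z(1+1/3z)y_n
  y_{n+1}/y_n = 1 − 11/25z + 36/25z(1+1/3z) = 1 + z + 12/25z²
  R(z) = 1 + z + 12/25z².

Boundary: |R(x)|=1, x<0.
x=-0.75: |R|=0.5200
R=1: x+12/25x²=0 ⇒ x=−25/12=-2.0833; min R=1−1/(4·12/25)=0.4792>−1
Confirm numerically:
  x=-1.921: |R|=0.85032 <1
  x=-1.172: |R|=0.48732 <1
  x=-0.962: |R|=0.48221 <1
  x=-2.543: |R|=1.56109 >1
  x=-2.461: |R|=1.44613 >1
  x=-2.127: |R|=1.04458 >1
Stable set (-2.0833, 0).

(-2.0833, 0).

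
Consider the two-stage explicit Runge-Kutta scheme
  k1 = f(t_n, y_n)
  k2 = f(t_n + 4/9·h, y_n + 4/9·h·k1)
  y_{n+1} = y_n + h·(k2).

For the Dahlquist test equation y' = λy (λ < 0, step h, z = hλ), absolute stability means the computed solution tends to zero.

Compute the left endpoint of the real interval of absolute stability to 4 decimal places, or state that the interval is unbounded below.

z* = -2.2500.

Set f=λy, z=hλ:
  k1=λy_n ⇒ h·k1=z·y_n;  k2=λ(1+4/9z)y_n ⇒ h·k2=z(1+4/9z)y_n
  y_{n+1}/y_n = 1 + z(1+4/9z) = 1 + z + 4/9z²
  ⇒ R(z) = 1 + z + 4/9z².

Solve |R(x)|<1 on ℝ⁻.
x=-0.63: |R|=0.5464
R=1: x+4/9x²=0 ⇒ x=−9/4=-2.2500; min R=1−1/(4·4/9)=0.4375>−1
Confirm numerically:
  x=-1.652: |R|=0.56094 <1
  x=-1.609: |R|=0.54161 <1
  x=-1.507: |R|=0.50236 <1
  x=-1.473: |R|=0.49132 <1
  x=-2.686: |R|=1.52049 >1
  x=-2.465: |R|=1.23554 >1
So |R|<1 on (-2.2500, 0).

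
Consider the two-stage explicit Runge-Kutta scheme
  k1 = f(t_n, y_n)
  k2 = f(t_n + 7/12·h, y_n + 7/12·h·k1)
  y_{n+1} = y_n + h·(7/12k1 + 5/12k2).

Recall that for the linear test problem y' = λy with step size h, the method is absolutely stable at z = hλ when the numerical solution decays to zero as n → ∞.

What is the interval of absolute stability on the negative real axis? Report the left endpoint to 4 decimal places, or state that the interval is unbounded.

Set f=λy, z=hλ:
  k1=λy_n ⇒ h·k1=z·y_n;  k2=λ(1+7/12z)y_n ⇒ h·k2=z(1+7/12z)y_n
  y_{n+1}/y_n = 1 + 7/12z + 5/12z(1+7/12z) = 1 + z + 35/144z²
  so R(z) = 1 + z + 35/144z².

Boundary: |R(x)|=1, x<0.
x=-1.39: |R|=0.0796
R=1: x+35/144x²=0 ⇒ x=−144/35=-4.1143; min R=1−1/(4·35/144)=-0.0286>−1
Confirm numerically:
  x=-4.070: |R|=0.95619 <1
  x=-3.797: |R|=0.70718 <1
  x=-2.052: |R|=0.02856 <1
  x=-1.683: |R|=0.00545 <1
  x=-4.702: |R|=1.67167 >1
  x=-4.659: |R|=1.61683 >1
  x=-4.540: |R|=1.46976 >1
Stable set (-4.1143, 0).

(-4.1143, 0).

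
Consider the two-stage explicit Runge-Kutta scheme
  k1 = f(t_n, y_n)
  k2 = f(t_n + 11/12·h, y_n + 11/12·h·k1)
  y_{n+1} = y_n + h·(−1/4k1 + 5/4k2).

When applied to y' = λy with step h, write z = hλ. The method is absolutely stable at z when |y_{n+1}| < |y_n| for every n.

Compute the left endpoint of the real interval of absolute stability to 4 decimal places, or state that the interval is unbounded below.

Set f=λy, z=hλ:
  k1=λy_n ⇒ h·k1=z·y_n;  k2=λ(1+11/12z)y_n ⇒ h·k2=z(1+11/12z)y_n
  y_{n+1}/y_n = 1 − 1/4z + 5/4z(1+11/12z) = 1 + z + 55/48z²
  R(z) = 1 + z + 55/48z².

Find x<0 with |R(x)|<1.
x=-1.13: |R|=1.3331
R=1: x+55/48x²=0 ⇒ x=−48/55=-0.8727; min R=1−1/(4·55/48)=0.7818>−1
Confirm numerically:
  x=-0.713: |R|=0.86951 <1
  x=-0.684: |R|=0.85208 <1
  x=-0.633: |R|=0.82612 <1
  x=-1.412: |R|=1.87250 >1
  x=-1.225: |R|=1.49447 >1
  x=-0.912: |R|=1.04104 >1
Stable set (-0.8727, 0).

left endpoint -0.8727.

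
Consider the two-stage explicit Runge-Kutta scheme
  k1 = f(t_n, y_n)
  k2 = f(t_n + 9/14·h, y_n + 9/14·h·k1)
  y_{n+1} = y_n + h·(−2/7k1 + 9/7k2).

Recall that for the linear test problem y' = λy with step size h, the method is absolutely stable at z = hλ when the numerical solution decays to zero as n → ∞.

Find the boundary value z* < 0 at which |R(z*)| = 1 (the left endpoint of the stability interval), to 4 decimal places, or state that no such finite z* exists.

Test eqn y'=λy, z=hλ:
  k1=λy_n ⇒ h·k1=z·y_n;  k2=λ(1+9/14z)y_n ⇒ h·k2=z(1+9/14z)y_n
  y_{n+1}/y_n = 1 − 2/7z + 9/7z(1+9/14z) = 1 + z + 81/98z²
  ⇒ R(z) = 1 + z + 81/98z².

Boundary: |R(x)|=1, x<0.
x=-0.67: |R|=0.7010
R=1: x+81/98x²=0 ⇒ x=−98/81=-1.2099; min R=1−1/(4·81/98)=0.6975>−1
Confirm numerically:
  x=-1.169: |R|=0.96050 <1
  x=-1.033: |R|=0.84898 <1
  x=-0.842: |R|=0.74398 <1
  x=-0.656: |R|=0.69969 <1
  x=-1.745: |R|=1.77181 >1
  x=-1.577: |R|=1.47852 >1
Interval (-1.2099, 0).

left endpoint -1.2099.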